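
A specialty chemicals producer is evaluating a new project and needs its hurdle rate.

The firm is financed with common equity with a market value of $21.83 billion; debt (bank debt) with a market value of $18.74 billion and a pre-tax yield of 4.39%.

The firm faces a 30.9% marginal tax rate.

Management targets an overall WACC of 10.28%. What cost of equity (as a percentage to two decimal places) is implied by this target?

Total capital V = 21.83 + 18.74 = 40.57.
Equity weight = 21.83/40.57 = 0.5381.
Bank debt weight = 18.74/40.57 = 0.4619.
Debt contribution = 0.4619 × 4.39% × (1 − 30.9%) = 1.4012%.
Required equity contribution = 10.28% − 1.4012% = 8.8788%.
Re = 8.8788% / 0.5381 = 16.5008%.

16.50%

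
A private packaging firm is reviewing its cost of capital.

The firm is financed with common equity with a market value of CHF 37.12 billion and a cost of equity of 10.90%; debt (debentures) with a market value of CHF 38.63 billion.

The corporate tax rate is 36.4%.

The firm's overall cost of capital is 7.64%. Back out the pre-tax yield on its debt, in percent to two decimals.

Total capital V = 37.12 + 38.63 = 75.75.
Equity weight = 37.12/75.75 = 0.4900.
Debentures weight = 38.63/75.75 = 0.5100.
Equity contribution = 0.4900 × 10.9% = 5.3414%.
Remaining for debt = 7.64% − 5.3414% = 2.2986%.
Rd × (1 − 36.4%) × 0.5100 = 2.2986%  ⇒  Rd = 7.0872%.

7.09%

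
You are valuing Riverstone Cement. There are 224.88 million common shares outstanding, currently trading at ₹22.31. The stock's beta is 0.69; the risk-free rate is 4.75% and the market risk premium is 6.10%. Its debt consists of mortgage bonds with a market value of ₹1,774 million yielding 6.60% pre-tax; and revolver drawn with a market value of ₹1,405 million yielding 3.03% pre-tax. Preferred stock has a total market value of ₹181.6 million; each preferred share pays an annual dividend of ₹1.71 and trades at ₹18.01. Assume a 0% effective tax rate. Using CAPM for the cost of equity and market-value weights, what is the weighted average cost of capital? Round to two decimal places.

Cost of equity via CAPM: Re = 4.75% + 0.69 × 6.1% = 8.9590%.
Cost of preferred: Rp = 1.71 / 18.01 = 9.4947%.
Market value of equity E = 22.31 × 224.88m = 5017.0728m.
Total capital V = 5017.0728 + 181.6 + 1774 + 1405 = 8377.6728.
Equity: weight = 5017.0728/8377.6728 = 0.5989; cost = 8.959%.
Preferred: weight = 181.6/8377.6728 = 0.0217; cost = 9.4947%.
Mortgage bonds: weight = 1774/8377.6728 = 0.2118; after-tax cost = 6.6% × (1 − 0%) = 6.6000%.
Revolver drawn: weight = 1405/8377.6728 = 0.1677; after-tax cost = 3.03% × (1 − 0%) = 3.0300%.
WACC = 0.5989 × 8.9590% + 0.0217 × 9.4947% + 0.2118 × 6.6000% + 0.1677 × 3.0300% = 7.4767%.

7.48%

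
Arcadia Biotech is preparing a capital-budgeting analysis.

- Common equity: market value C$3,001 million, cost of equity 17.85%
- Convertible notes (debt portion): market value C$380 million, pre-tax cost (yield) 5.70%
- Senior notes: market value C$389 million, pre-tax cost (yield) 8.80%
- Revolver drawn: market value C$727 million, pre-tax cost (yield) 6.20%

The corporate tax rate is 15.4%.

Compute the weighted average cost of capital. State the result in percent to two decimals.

13.81%

Total capital V = 3001 + 380 + 389 + 727 = 4497.
Equity: weight = 3001/4497 = 0.6673; cost = 17.85%.
Convertible notes (debt portion): weight = 380/4497 = 0.0845; after-tax cost = 5.7% × (1 − 15.4%) = 4.8222%.
Senior notes: weight = 389/4497 = 0.0865; after-tax cost = 8.8% × (1 − 15.4%) = 7.4448%.
Revolver drawn: weight = 727/4497 = 0.1617; after-tax cost = 6.2% × (1 − 15.4%) = 5.2452%.
WACC = 0.6673 × 17.8500% + 0.0845 × 4.8222% + 0.0865 × 7.4448% + 0.1617 × 5.2452% = 13.8113%.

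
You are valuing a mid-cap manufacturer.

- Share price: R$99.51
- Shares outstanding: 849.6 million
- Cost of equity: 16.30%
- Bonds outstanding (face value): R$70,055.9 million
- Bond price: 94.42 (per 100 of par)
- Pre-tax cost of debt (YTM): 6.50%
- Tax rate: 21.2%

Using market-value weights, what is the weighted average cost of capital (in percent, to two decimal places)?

Market value of equity E = 99.51 × 849.6m = 84543.696m. Market value of debt D = 70055.9m × 94.42/100 = 66146.78078m.
Total capital V = 84543.696 + 66146.78078 = 150690.47678.
Equity: weight = 84543.696/150690.47678 = 0.5610; cost = 16.3%.
Bonds outstanding: weight = 66146.78078/150690.47678 = 0.4390; after-tax cost = 6.5% × (1 − 21.2%) = 5.1220%.
WACC = 0.5610 × 16.3000% + 0.4390 × 5.1220% = 11.3933%.

11.39%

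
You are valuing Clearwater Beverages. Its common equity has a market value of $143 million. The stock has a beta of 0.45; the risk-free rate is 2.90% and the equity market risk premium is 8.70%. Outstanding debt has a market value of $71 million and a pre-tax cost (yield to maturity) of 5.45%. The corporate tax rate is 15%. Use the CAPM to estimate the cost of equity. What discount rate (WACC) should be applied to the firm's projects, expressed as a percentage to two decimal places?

6.09%

Cost of equity via CAPM: Re = 2.9% + 0.45 × 8.7% = 6.8150%.
Total capital V = 143 + 71 = 214.
Equity: weight = 143/214 = 0.6682; cost = 6.815%.
Debt: weight = 71/214 = 0.3318; after-tax cost = 5.45% × (1 − 15%) = 4.6325%.
WACC = 0.6682 × 6.8150% + 0.3318 × 4.6325% = 6.0909%.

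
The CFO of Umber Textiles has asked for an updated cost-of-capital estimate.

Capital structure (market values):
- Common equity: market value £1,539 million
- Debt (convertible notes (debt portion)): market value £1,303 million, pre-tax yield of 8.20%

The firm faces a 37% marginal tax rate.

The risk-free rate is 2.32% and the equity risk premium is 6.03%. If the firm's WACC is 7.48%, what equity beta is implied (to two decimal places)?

Total capital V = 1539 + 1303 = 2842.
Equity weight = 1539/2842 = 0.5415.
Convertible notes (debt portion) weight = 1303/2842 = 0.4585.
Debt contribution = 0.4585 × 8.2% × (1 − 37%) = 2.3685%.
Required equity contribution = 7.48% − 2.3685% = 5.1115%  ⇒  Re = 9.4392%.
CAPM: 9.4392% = 2.32% + β × 6.03%  ⇒  β = 1.1806.

1.18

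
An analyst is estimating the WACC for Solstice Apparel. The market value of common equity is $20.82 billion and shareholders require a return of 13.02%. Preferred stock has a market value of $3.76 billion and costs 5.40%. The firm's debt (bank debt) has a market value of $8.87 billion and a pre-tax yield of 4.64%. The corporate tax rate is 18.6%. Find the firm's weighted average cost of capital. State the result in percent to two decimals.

Total capital V = 20.82 + 3.76 + 8.87 = 33.45.
Equity: weight = 20.82/33.45 = 0.6224; cost = 13.02%.
Preferred: weight = 3.76/33.45 = 0.1124; cost = 5.4%.
Bank debt: weight = 8.87/33.45 = 0.2652; after-tax cost = 4.64% × (1 − 18.6%) = 3.7770%.
WACC = 0.6224 × 13.0200% + 0.1124 × 5.4000% + 0.2652 × 3.7770% = 9.7125%.

9.71%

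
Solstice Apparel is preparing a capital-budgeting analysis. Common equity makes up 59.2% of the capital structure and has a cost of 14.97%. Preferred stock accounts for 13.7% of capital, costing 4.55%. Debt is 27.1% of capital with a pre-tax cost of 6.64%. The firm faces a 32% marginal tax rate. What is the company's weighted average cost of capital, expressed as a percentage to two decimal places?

After-tax cost of debt = 6.64% × (1 − 32%) = 4.5152%.
WACC = 0.592 × 14.9700% + 0.137 × 4.5500% + 0.271 × 4.5152% = 10.7092%.

10.71%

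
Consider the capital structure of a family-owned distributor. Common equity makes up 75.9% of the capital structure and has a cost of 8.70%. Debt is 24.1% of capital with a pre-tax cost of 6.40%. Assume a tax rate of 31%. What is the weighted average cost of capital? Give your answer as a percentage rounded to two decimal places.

7.67%

After-tax cost of debt = 6.4% × (1 − 31%) = 4.4160%.
WACC = 0.759 × 8.7000% + 0.241 × 4.4160% = 7.6676%.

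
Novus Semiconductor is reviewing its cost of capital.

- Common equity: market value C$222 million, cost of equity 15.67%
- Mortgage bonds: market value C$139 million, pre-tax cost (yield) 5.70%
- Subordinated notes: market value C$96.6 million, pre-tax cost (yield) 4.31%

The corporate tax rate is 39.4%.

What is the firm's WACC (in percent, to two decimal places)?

9.20%

Total capital V = 222 + 139 + 96.6 = 457.6.
Equity: weight = 222/457.6 = 0.4851; cost = 15.67%.
Mortgage bonds: weight = 139/457.6 = 0.3038; after-tax cost = 5.7% × (1 − 39.4%) = 3.4542%.
Subordinated notes: weight = 96.6/457.6 = 0.2111; after-tax cost = 4.31% × (1 − 39.4%) = 2.6119%.
WACC = 0.4851 × 15.6700% + 0.3038 × 3.4542% + 0.2111 × 2.6119% = 9.2028%.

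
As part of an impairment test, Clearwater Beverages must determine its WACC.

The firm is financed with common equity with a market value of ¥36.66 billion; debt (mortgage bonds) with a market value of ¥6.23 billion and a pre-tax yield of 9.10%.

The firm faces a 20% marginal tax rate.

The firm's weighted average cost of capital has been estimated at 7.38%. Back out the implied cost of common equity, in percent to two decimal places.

7.40%

Total capital V = 36.66 + 6.23 = 42.89.
Equity weight = 36.66/42.89 = 0.8547.
Mortgage bonds weight = 6.23/42.89 = 0.1453.
Debt contribution = 0.1453 × 9.1% × (1 − 20%) = 1.0575%.
Required equity contribution = 7.38% − 1.0575% = 6.3225%.
Re = 6.3225% / 0.8547 = 7.3970%.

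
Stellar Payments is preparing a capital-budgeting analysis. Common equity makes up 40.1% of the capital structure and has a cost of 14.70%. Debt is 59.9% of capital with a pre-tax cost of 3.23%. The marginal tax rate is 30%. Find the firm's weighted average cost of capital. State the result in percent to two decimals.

7.25%

After-tax cost of debt = 3.23% × (1 − 30%) = 2.2610%.
WACC = 0.401 × 14.7000% + 0.599 × 2.2610% = 7.2490%.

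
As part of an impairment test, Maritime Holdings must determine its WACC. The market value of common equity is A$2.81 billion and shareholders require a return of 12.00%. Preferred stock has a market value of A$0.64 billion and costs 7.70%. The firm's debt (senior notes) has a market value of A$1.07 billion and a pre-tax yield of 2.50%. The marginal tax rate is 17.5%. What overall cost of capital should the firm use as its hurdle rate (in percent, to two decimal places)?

9.04%

Total capital V = 2.81 + 0.64 + 1.07 = 4.52.
Equity: weight = 2.81/4.52 = 0.6217; cost = 12%.
Preferred: weight = 0.64/4.52 = 0.1416; cost = 7.7%.
Senior notes: weight = 1.07/4.52 = 0.2367; after-tax cost = 2.5% × (1 − 17.5%) = 2.0625%.
WACC = 0.6217 × 12.0000% + 0.1416 × 7.7000% + 0.2367 × 2.0625% = 9.0387%.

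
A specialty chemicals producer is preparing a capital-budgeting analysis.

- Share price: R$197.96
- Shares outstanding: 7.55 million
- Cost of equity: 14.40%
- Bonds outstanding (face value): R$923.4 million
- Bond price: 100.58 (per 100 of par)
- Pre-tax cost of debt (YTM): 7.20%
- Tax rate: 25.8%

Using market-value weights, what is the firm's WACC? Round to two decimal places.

Market value of equity E = 197.96 × 7.55m = 1494.598m. Market value of debt D = 923.4m × 100.58/100 = 928.75572m.
Total capital V = 1494.598 + 928.75572 = 2423.35372.
Equity: weight = 1494.598/2423.35372 = 0.6167; cost = 14.4%.
Bonds outstanding: weight = 928.75572/2423.35372 = 0.3833; after-tax cost = 7.2% × (1 − 25.8%) = 5.3424%.
WACC = 0.6167 × 14.4000% + 0.3833 × 5.3424% = 10.9287%.

10.93%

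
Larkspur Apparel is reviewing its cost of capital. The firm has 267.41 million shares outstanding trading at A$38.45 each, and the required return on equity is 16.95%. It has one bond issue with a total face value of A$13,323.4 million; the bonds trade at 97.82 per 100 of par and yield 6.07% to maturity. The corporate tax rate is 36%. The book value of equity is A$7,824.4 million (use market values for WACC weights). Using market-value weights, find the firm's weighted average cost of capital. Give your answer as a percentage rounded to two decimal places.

Market value of equity E = 38.45 × 267.41m = 10281.9145m. Market value of debt D = 13323.4m × 97.82/100 = 13032.94988m.
Total capital V = 10281.9145 + 13032.94988 = 23314.86438.
Equity: weight = 10281.9145/23314.86438 = 0.4410; cost = 16.95%.
Bonds outstanding: weight = 13032.94988/23314.86438 = 0.5590; after-tax cost = 6.07% × (1 − 36%) = 3.8848%.
WACC = 0.4410 × 16.9500% + 0.5590 × 3.8848% = 9.6466%.

9.65%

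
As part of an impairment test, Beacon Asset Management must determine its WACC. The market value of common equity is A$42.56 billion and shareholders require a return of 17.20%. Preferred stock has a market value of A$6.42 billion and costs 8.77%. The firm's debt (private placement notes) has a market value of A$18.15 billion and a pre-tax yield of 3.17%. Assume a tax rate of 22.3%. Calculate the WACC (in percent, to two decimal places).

Total capital V = 42.56 + 6.42 + 18.15 = 67.13.
Equity: weight = 42.56/67.13 = 0.6340; cost = 17.2%.
Preferred: weight = 6.42/67.13 = 0.0956; cost = 8.77%.
Private placement notes: weight = 18.15/67.13 = 0.2704; after-tax cost = 3.17% × (1 − 22.3%) = 2.4631%.
WACC = 0.6340 × 17.2000% + 0.0956 × 8.7700% + 0.2704 × 2.4631% = 12.4094%.

12.41%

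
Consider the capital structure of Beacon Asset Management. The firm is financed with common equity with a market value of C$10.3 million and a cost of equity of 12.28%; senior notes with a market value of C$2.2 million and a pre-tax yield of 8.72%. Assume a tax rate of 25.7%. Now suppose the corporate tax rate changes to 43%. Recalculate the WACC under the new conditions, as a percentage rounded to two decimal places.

10.99%

After the change:
Total capital V = 10.3 + 2.2 = 12.5.
Equity: weight = 10.3/12.5 = 0.8240; cost = 12.28%.
Senior notes: weight = 2.2/12.5 = 0.1760; after-tax cost = 8.72% × (1 − 43%) = 4.9704%.
WACC = 0.8240 × 12.2800% + 0.1760 × 4.9704% = 10.9935%.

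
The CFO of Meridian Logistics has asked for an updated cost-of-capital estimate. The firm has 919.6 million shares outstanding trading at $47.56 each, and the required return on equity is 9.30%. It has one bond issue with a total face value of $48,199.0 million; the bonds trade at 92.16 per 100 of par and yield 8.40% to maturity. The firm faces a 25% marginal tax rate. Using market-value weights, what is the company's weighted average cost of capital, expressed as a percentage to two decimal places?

7.79%

Market value of equity E = 47.56 × 919.6m = 43736.176m. Market value of debt D = 48199m × 92.16/100 = 44420.1984m.
Total capital V = 43736.176 + 44420.1984 = 88156.3744.
Equity: weight = 43736.176/88156.3744 = 0.4961; cost = 9.3%.
Bonds outstanding: weight = 44420.1984/88156.3744 = 0.5039; after-tax cost = 8.4% × (1 − 25%) = 6.3000%.
WACC = 0.4961 × 9.3000% + 0.5039 × 6.3000% = 7.7884%.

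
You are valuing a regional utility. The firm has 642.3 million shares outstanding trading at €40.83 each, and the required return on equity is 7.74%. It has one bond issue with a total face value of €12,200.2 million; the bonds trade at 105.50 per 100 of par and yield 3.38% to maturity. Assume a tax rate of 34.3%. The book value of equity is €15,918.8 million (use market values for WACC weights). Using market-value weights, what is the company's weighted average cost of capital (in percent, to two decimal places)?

Market value of equity E = 40.83 × 642.3m = 26225.109m. Market value of debt D = 12200.2m × 105.5/100 = 12871.211m.
Total capital V = 26225.109 + 12871.211 = 39096.32.
Equity: weight = 26225.109/39096.32 = 0.6708; cost = 7.74%.
Bonds outstanding: weight = 12871.211/39096.32 = 0.3292; after-tax cost = 3.38% × (1 − 34.3%) = 2.2207%.
WACC = 0.6708 × 7.7400% + 0.3292 × 2.2207% = 5.9229%.

5.92%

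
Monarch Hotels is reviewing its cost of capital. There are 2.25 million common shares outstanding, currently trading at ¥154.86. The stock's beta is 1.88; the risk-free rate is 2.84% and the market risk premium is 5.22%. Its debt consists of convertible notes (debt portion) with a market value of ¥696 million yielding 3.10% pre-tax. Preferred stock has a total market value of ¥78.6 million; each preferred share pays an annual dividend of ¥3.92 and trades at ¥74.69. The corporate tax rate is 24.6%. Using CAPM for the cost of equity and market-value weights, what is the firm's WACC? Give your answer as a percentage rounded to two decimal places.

Cost of equity via CAPM: Re = 2.84% + 1.88 × 5.22% = 12.6536%.
Cost of preferred: Rp = 3.92 / 74.69 = 5.2484%.
Market value of equity E = 154.86 × 2.25m = 348.435m.
Total capital V = 348.435 + 78.6 + 696 = 1123.035.
Equity: weight = 348.435/1123.035 = 0.3103; cost = 12.6536%.
Preferred: weight = 78.6/1123.035 = 0.0700; cost = 5.2484%.
Convertible notes (debt portion): weight = 696/1123.035 = 0.6197; after-tax cost = 3.1% × (1 − 24.6%) = 2.3374%.
WACC = 0.3103 × 12.6536% + 0.0700 × 5.2484% + 0.6197 × 2.3374% = 5.7419%.

5.74%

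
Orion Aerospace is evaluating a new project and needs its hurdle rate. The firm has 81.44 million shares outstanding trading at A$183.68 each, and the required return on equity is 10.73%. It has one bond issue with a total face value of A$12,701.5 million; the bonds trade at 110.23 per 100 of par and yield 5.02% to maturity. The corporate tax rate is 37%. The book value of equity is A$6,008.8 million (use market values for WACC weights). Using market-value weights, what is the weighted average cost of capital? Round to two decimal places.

7.07%

Market value of equity E = 183.68 × 81.44m = 14958.8992m. Market value of debt D = 12701.5m × 110.23/100 = 14000.86345m.
Total capital V = 14958.8992 + 14000.86345 = 28959.76265.
Equity: weight = 14958.8992/28959.76265 = 0.5165; cost = 10.73%.
Bonds outstanding: weight = 14000.86345/28959.76265 = 0.4835; after-tax cost = 5.02% × (1 − 37%) = 3.1626%.
WACC = 0.5165 × 10.7300% + 0.4835 × 3.1626% = 7.0715%.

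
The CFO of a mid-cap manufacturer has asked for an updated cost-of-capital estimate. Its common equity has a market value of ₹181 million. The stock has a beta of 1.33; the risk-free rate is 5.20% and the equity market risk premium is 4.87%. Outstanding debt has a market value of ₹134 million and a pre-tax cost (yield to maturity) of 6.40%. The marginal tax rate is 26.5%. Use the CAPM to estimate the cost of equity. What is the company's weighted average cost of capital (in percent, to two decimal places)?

Cost of equity via CAPM: Re = 5.2% + 1.33 × 4.87% = 11.6771%.
Total capital V = 181 + 134 = 315.
Equity: weight = 181/315 = 0.5746; cost = 11.6771%.
Debt: weight = 134/315 = 0.4254; after-tax cost = 6.4% × (1 − 26.5%) = 4.7040%.
WACC = 0.5746 × 11.6771% + 0.4254 × 4.7040% = 8.7108%.

8.71%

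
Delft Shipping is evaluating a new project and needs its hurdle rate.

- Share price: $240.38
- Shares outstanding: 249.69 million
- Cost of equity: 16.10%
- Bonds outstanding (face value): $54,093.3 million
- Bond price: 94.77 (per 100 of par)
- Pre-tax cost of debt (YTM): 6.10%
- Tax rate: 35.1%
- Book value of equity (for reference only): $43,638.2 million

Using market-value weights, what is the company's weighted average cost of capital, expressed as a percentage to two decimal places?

10.51%

Market value of equity E = 240.38 × 249.69m = 60020.4822m. Market value of debt D = 54093.3m × 94.77/100 = 51264.22041m.
Total capital V = 60020.4822 + 51264.22041 = 111284.70261.
Equity: weight = 60020.4822/111284.70261 = 0.5393; cost = 16.1%.
Bonds outstanding: weight = 51264.22041/111284.70261 = 0.4607; after-tax cost = 6.1% × (1 − 35.1%) = 3.9589%.
WACC = 0.5393 × 16.1000% + 0.4607 × 3.9589% = 10.5071%.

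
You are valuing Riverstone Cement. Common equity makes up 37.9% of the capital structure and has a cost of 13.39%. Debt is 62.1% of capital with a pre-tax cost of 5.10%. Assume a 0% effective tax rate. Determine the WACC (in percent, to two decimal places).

8.24%

After-tax cost of debt = 5.1% × (1 − 0%) = 5.1000%.
WACC = 0.379 × 13.3900% + 0.621 × 5.1000% = 8.2419%.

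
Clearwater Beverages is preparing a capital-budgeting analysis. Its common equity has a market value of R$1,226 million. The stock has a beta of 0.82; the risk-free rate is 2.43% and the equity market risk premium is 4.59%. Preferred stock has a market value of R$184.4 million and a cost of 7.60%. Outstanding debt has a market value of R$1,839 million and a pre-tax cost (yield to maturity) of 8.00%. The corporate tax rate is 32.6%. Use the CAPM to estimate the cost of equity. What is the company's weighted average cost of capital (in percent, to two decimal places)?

Cost of equity via CAPM: Re = 2.43% + 0.82 × 4.59% = 6.1938%.
Total capital V = 1226 + 184.4 + 1839 = 3249.4.
Equity: weight = 1226/3249.4 = 0.3773; cost = 6.1938%.
Preferred: weight = 184.4/3249.4 = 0.0567; cost = 7.6%.
Debt: weight = 1839/3249.4 = 0.5660; after-tax cost = 8% × (1 − 32.6%) = 5.3920%.
WACC = 0.3773 × 6.1938% + 0.0567 × 7.6000% + 0.5660 × 5.3920% = 5.8198%.

5.82%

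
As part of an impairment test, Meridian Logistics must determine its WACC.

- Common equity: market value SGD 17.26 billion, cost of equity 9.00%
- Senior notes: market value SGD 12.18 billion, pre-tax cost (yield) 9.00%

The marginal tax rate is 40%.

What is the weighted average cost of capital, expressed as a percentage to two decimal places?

7.51%

Total capital V = 17.26 + 12.18 = 29.44.
Equity: weight = 17.26/29.44 = 0.5863; cost = 9%.
Senior notes: weight = 12.18/29.44 = 0.4137; after-tax cost = 9% × (1 − 40%) = 5.4000%.
WACC = 0.5863 × 9.0000% + 0.4137 × 5.4000% = 7.5106%.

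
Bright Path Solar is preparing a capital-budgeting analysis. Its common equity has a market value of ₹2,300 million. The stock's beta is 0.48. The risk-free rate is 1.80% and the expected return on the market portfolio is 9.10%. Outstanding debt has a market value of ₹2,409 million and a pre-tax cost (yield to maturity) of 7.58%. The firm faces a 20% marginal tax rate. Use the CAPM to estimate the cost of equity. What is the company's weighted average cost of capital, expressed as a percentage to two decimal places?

Market risk premium = 9.1% − 1.8% = 7.3%.
Cost of equity via CAPM: Re = 1.8% + 0.48 × 7.3% = 5.3040%.
Total capital V = 2300 + 2409 = 4709.
Equity: weight = 2300/4709 = 0.4884; cost = 5.304%.
Debt: weight = 2409/4709 = 0.5116; after-tax cost = 7.58% × (1 − 20%) = 6.0640%.
WACC = 0.4884 × 5.3040% + 0.5116 × 6.0640% = 5.6928%.

5.69%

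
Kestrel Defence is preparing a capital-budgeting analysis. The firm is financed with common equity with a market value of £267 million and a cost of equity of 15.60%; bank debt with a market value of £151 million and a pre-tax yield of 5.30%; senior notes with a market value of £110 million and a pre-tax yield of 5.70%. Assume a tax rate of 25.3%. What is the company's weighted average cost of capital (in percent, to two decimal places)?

Total capital V = 267 + 151 + 110 = 528.
Equity: weight = 267/528 = 0.5057; cost = 15.6%.
Bank debt: weight = 151/528 = 0.2860; after-tax cost = 5.3% × (1 − 25.3%) = 3.9591%.
Senior notes: weight = 110/528 = 0.2083; after-tax cost = 5.7% × (1 − 25.3%) = 4.2579%.
WACC = 0.5057 × 15.6000% + 0.2860 × 3.9591% + 0.2083 × 4.2579% = 9.9079%.

9.91%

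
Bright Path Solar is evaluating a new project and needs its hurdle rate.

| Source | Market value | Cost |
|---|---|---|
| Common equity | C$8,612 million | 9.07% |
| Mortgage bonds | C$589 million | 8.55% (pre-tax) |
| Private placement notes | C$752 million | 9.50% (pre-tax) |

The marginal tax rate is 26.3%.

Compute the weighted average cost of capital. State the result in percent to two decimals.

Total capital V = 8612 + 589 + 752 = 9953.
Equity: weight = 8612/9953 = 0.8653; cost = 9.07%.
Mortgage bonds: weight = 589/9953 = 0.0592; after-tax cost = 8.55% × (1 − 26.3%) = 6.3014%.
Private placement notes: weight = 752/9953 = 0.0756; after-tax cost = 9.5% × (1 − 26.3%) = 7.0015%.
WACC = 0.8653 × 9.0700% + 0.0592 × 6.3014% + 0.0756 × 7.0015% = 8.7499%.

8.75%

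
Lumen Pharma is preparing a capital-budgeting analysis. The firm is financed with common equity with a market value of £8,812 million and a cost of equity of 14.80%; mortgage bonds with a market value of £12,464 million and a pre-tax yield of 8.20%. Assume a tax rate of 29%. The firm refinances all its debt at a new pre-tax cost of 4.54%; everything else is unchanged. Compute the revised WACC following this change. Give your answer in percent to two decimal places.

8.02%

After the change:
Total capital V = 8812 + 12464 = 21276.
Equity: weight = 8812/21276 = 0.4142; cost = 14.8%.
Mortgage bonds: weight = 12464/21276 = 0.5858; after-tax cost = 4.54% × (1 − 29%) = 3.2234%.
WACC = 0.4142 × 14.8000% + 0.5858 × 3.2234% = 8.0181%.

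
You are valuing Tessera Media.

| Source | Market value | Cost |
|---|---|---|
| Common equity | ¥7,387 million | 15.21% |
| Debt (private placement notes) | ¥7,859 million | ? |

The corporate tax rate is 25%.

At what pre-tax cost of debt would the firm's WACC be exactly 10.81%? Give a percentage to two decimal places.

8.90%

Total capital V = 7387 + 7859 = 15246.
Equity weight = 7387/15246 = 0.4845.
Private placement notes weight = 7859/15246 = 0.5155.
Equity contribution = 0.4845 × 15.21% = 7.3696%.
Remaining for debt = 10.81% − 7.3696% = 3.4404%.
Rd × (1 − 25%) × 0.5155 = 3.4404%  ⇒  Rd = 8.8990%.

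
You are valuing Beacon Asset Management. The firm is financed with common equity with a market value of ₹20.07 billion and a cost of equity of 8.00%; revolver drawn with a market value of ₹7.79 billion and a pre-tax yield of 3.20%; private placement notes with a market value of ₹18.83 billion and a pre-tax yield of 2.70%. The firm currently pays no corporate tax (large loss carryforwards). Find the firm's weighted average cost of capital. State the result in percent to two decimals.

Total capital V = 20.07 + 7.79 + 18.83 = 46.69.
Equity: weight = 20.07/46.69 = 0.4299; cost = 8%.
Revolver drawn: weight = 7.79/46.69 = 0.1668; after-tax cost = 3.2% × (1 − 0%) = 3.2000%.
Private placement notes: weight = 18.83/46.69 = 0.4033; after-tax cost = 2.7% × (1 − 0%) = 2.7000%.
WACC = 0.4299 × 8.0000% + 0.1668 × 3.2000% + 0.4033 × 2.7000% = 5.0617%.

5.06%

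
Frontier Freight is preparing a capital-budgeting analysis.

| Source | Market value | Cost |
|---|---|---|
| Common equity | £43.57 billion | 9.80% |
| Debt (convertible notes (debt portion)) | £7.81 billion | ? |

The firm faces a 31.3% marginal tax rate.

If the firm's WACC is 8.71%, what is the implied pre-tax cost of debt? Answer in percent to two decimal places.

Total capital V = 43.57 + 7.81 = 51.38.
Equity weight = 43.57/51.38 = 0.8480.
Convertible notes (debt portion) weight = 7.81/51.38 = 0.1520.
Equity contribution = 0.8480 × 9.8% = 8.3104%.
Remaining for debt = 8.71% − 8.3104% = 0.3996%.
Rd × (1 − 31.3%) × 0.1520 = 0.3996%  ⇒  Rd = 3.8270%.

3.83%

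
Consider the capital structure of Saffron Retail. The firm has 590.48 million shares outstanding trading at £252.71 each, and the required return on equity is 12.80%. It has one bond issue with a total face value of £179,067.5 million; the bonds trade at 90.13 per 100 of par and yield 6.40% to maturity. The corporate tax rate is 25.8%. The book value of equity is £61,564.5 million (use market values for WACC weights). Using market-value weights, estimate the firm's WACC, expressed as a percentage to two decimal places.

8.62%

Market value of equity E = 252.71 × 590.48m = 149220.2008m. Market value of debt D = 179067.5m × 90.13/100 = 161393.53775m.
Total capital V = 149220.2008 + 161393.53775 = 310613.73855.
Equity: weight = 149220.2008/310613.73855 = 0.4804; cost = 12.8%.
Bonds outstanding: weight = 161393.53775/310613.73855 = 0.5196; after-tax cost = 6.4% × (1 − 25.8%) = 4.7488%.
WACC = 0.4804 × 12.8000% + 0.5196 × 4.7488% = 8.6166%.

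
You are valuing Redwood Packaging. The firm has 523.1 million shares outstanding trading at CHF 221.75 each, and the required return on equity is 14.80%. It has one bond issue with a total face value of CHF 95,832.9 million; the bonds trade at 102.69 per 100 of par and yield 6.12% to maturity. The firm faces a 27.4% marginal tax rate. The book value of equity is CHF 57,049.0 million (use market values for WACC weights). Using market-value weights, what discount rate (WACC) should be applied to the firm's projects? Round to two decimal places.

Market value of equity E = 221.75 × 523.1m = 115997.425m. Market value of debt D = 95832.9m × 102.69/100 = 98410.80501m.
Total capital V = 115997.425 + 98410.80501 = 214408.23001.
Equity: weight = 115997.425/214408.23001 = 0.5410; cost = 14.8%.
Bonds outstanding: weight = 98410.80501/214408.23001 = 0.4590; after-tax cost = 6.12% × (1 − 27.4%) = 4.4431%.
WACC = 0.5410 × 14.8000% + 0.4590 × 4.4431% = 10.0463%.

10.05%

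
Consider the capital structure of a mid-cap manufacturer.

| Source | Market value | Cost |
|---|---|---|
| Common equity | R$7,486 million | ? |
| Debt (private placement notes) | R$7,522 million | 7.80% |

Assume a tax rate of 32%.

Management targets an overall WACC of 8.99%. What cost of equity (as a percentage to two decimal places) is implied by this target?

12.69%

Total capital V = 7486 + 7522 = 15008.
Equity weight = 7486/15008 = 0.4988.
Private placement notes weight = 7522/15008 = 0.5012.
Debt contribution = 0.5012 × 7.8% × (1 − 32%) = 2.6584%.
Required equity contribution = 8.99% − 2.6584% = 6.3316%.
Re = 6.3316% / 0.4988 = 12.6937%.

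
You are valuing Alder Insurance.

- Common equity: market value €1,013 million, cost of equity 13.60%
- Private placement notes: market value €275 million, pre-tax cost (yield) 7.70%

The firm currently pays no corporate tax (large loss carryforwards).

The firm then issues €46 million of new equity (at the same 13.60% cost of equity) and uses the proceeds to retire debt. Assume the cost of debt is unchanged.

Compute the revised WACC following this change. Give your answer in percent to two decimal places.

12.55%

After the change:
Total capital V = 1059 + 229 = 1288.
Equity: weight = 1059/1288 = 0.8222; cost = 13.6%.
Private placement notes: weight = 229/1288 = 0.1778; after-tax cost = 7.7% × (1 − 0%) = 7.7000%.
WACC = 0.8222 × 13.6000% + 0.1778 × 7.7000% = 12.5510%.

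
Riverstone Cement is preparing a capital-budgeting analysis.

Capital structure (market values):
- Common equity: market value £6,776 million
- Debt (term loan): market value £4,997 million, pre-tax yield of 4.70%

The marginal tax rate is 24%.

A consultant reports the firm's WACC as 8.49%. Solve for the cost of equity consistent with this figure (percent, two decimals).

12.12%

Total capital V = 6776 + 4997 = 11773.
Equity weight = 6776/11773 = 0.5756.
Term loan weight = 4997/11773 = 0.4244.
Debt contribution = 0.4244 × 4.7% × (1 − 24%) = 1.5161%.
Required equity contribution = 8.49% − 1.5161% = 6.9739%.
Re = 6.9739% / 0.5756 = 12.1168%.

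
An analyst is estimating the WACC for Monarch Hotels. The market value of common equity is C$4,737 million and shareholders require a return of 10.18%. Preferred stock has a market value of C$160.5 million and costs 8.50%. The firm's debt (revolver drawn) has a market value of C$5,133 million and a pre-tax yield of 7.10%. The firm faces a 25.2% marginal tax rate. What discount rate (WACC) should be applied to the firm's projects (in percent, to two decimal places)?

Total capital V = 4737 + 160.5 + 5133 = 10030.5.
Equity: weight = 4737/10030.5 = 0.4723; cost = 10.18%.
Preferred: weight = 160.5/10030.5 = 0.0160; cost = 8.5%.
Revolver drawn: weight = 5133/10030.5 = 0.5117; after-tax cost = 7.1% × (1 − 25.2%) = 5.3108%.
WACC = 0.4723 × 10.1800% + 0.0160 × 8.5000% + 0.5117 × 5.3108% = 7.6614%.

7.66%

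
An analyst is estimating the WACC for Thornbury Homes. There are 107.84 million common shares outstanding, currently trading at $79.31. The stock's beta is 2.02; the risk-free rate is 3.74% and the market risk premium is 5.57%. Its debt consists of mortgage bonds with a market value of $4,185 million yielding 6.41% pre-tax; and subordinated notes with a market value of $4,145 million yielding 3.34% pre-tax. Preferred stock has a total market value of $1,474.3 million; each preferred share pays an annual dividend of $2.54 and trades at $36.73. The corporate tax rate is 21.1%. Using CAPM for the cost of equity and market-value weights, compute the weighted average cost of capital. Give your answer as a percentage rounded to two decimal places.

Cost of equity via CAPM: Re = 3.74% + 2.02 × 5.57% = 14.9914%.
Cost of preferred: Rp = 2.54 / 36.73 = 6.9153%.
Market value of equity E = 79.31 × 107.84m = 8552.7904m.
Total capital V = 8552.7904 + 1474.3 + 4185 + 4145 = 18357.0904.
Equity: weight = 8552.7904/18357.0904 = 0.4659; cost = 14.9914%.
Preferred: weight = 1474.3/18357.0904 = 0.0803; cost = 6.9153%.
Mortgage bonds: weight = 4185/18357.0904 = 0.2280; after-tax cost = 6.41% × (1 − 21.1%) = 5.0575%.
Subordinated notes: weight = 4145/18357.0904 = 0.2258; after-tax cost = 3.34% × (1 − 21.1%) = 2.6353%.
WACC = 0.4659 × 14.9914% + 0.0803 × 6.9153% + 0.2280 × 5.0575% + 0.2258 × 2.6353% = 9.2881%.

9.29%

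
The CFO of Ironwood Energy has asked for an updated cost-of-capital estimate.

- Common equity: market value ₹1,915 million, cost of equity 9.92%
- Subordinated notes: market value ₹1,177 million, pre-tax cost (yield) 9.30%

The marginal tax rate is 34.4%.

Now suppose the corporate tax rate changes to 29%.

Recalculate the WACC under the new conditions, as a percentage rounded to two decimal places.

After the change:
Total capital V = 1915 + 1177 = 3092.
Equity: weight = 1915/3092 = 0.6193; cost = 9.92%.
Subordinated notes: weight = 1177/3092 = 0.3807; after-tax cost = 9.3% × (1 − 29%) = 6.6030%.
WACC = 0.6193 × 9.9200% + 0.3807 × 6.6030% = 8.6574%.

8.66%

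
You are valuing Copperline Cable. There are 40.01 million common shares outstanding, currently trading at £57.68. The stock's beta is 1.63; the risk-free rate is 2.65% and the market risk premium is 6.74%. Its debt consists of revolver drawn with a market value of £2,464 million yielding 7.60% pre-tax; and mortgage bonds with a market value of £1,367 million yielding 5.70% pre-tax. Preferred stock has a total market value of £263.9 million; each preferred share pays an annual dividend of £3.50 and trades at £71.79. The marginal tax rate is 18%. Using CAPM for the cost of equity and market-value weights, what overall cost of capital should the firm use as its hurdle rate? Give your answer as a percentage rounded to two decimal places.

Cost of equity via CAPM: Re = 2.65% + 1.63 × 6.74% = 13.6362%.
Cost of preferred: Rp = 3.5 / 71.79 = 4.8753%.
Market value of equity E = 57.68 × 40.01m = 2307.7768m.
Total capital V = 2307.7768 + 263.9 + 2464 + 1367 = 6402.6768.
Equity: weight = 2307.7768/6402.6768 = 0.3604; cost = 13.6362%.
Preferred: weight = 263.9/6402.6768 = 0.0412; cost = 4.8753%.
Revolver drawn: weight = 2464/6402.6768 = 0.3848; after-tax cost = 7.6% × (1 − 18%) = 6.2320%.
Mortgage bonds: weight = 1367/6402.6768 = 0.2135; after-tax cost = 5.7% × (1 − 18%) = 4.6740%.
WACC = 0.3604 × 13.6362% + 0.0412 × 4.8753% + 0.3848 × 6.2320% + 0.2135 × 4.6740% = 8.5122%.

8.51%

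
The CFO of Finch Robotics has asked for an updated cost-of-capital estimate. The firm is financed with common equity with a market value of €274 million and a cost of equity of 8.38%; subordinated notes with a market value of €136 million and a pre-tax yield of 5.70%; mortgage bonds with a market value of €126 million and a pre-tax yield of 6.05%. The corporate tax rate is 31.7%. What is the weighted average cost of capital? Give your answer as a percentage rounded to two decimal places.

6.24%

Total capital V = 274 + 136 + 126 = 536.
Equity: weight = 274/536 = 0.5112; cost = 8.38%.
Subordinated notes: weight = 136/536 = 0.2537; after-tax cost = 5.7% × (1 − 31.7%) = 3.8931%.
Mortgage bonds: weight = 126/536 = 0.2351; after-tax cost = 6.05% × (1 − 31.7%) = 4.1322%.
WACC = 0.5112 × 8.3800% + 0.2537 × 3.8931% + 0.2351 × 4.1322% = 6.2430%.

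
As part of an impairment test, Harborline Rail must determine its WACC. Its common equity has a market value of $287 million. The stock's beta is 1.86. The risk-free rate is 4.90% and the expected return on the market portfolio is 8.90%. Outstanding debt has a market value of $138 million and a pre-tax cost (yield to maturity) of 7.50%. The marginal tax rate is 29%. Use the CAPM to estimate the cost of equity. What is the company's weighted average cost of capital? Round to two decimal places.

10.06%

Market risk premium = 8.9% − 4.9% = 4.0%.
Cost of equity via CAPM: Re = 4.9% + 1.86 × 4.0% = 12.3400%.
Total capital V = 287 + 138 = 425.
Equity: weight = 287/425 = 0.6753; cost = 12.34%.
Debt: weight = 138/425 = 0.3247; after-tax cost = 7.5% × (1 − 29%) = 5.3250%.
WACC = 0.6753 × 12.3400% + 0.3247 × 5.3250% = 10.0622%.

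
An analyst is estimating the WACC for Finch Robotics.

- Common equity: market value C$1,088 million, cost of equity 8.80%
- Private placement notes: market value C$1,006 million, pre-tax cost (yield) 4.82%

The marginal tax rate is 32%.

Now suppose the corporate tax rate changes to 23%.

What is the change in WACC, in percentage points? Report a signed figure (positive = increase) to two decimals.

+0.21 pp

Current WACC:
Total capital V = 1088 + 1006 = 2094.
Equity: weight = 1088/2094 = 0.5196; cost = 8.8%.
Private placement notes: weight = 1006/2094 = 0.4804; after-tax cost = 4.82% × (1 − 32%) = 3.2776%.
WACC = 0.5196 × 8.8000% + 0.4804 × 3.2776% = 6.1469%.
After the change:
Total capital V = 1088 + 1006 = 2094.
Equity: weight = 1088/2094 = 0.5196; cost = 8.8%.
Private placement notes: weight = 1006/2094 = 0.4804; after-tax cost = 4.82% × (1 − 23%) = 3.7114%.
WACC = 0.5196 × 8.8000% + 0.4804 × 3.7114% = 6.3553%.
Change in WACC = 6.3553% − 6.1469% = 0.2084 pp.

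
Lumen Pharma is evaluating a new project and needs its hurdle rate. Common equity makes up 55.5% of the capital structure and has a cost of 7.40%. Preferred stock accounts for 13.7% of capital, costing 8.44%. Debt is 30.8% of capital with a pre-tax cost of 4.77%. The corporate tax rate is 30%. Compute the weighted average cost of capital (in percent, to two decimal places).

6.29%

After-tax cost of debt = 4.77% × (1 − 30%) = 3.3390%.
WACC = 0.555 × 7.4000% + 0.137 × 8.4400% + 0.308 × 3.3390% = 6.2917%.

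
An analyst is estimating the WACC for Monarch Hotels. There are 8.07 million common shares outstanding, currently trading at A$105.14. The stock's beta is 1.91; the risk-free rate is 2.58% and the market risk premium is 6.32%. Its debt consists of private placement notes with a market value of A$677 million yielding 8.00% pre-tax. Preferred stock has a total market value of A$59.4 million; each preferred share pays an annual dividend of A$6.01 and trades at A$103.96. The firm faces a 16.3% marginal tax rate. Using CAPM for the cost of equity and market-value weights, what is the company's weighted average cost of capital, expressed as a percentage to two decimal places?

10.92%

Cost of equity via CAPM: Re = 2.58% + 1.91 × 6.32% = 14.6512%.
Cost of preferred: Rp = 6.01 / 103.96 = 5.7811%.
Market value of equity E = 105.14 × 8.07m = 848.4798m.
Total capital V = 848.4798 + 59.4 + 677 = 1584.8798.
Equity: weight = 848.4798/1584.8798 = 0.5354; cost = 14.6512%.
Preferred: weight = 59.4/1584.8798 = 0.0375; cost = 5.7811%.
Private placement notes: weight = 677/1584.8798 = 0.4272; after-tax cost = 8% × (1 − 16.3%) = 6.6960%.
WACC = 0.5354 × 14.6512% + 0.0375 × 5.7811% + 0.4272 × 6.6960% = 10.9206%.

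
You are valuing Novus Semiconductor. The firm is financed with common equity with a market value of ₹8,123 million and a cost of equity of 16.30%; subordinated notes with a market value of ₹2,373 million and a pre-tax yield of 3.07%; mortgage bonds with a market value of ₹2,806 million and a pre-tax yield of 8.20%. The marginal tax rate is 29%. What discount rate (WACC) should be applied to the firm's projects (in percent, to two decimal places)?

11.57%

Total capital V = 8123 + 2373 + 2806 = 13302.
Equity: weight = 8123/13302 = 0.6107; cost = 16.3%.
Subordinated notes: weight = 2373/13302 = 0.1784; after-tax cost = 3.07% × (1 − 29%) = 2.1797%.
Mortgage bonds: weight = 2806/13302 = 0.2109; after-tax cost = 8.2% × (1 − 29%) = 5.8220%.
WACC = 0.6107 × 16.3000% + 0.1784 × 2.1797% + 0.2109 × 5.8220% = 11.5707%.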